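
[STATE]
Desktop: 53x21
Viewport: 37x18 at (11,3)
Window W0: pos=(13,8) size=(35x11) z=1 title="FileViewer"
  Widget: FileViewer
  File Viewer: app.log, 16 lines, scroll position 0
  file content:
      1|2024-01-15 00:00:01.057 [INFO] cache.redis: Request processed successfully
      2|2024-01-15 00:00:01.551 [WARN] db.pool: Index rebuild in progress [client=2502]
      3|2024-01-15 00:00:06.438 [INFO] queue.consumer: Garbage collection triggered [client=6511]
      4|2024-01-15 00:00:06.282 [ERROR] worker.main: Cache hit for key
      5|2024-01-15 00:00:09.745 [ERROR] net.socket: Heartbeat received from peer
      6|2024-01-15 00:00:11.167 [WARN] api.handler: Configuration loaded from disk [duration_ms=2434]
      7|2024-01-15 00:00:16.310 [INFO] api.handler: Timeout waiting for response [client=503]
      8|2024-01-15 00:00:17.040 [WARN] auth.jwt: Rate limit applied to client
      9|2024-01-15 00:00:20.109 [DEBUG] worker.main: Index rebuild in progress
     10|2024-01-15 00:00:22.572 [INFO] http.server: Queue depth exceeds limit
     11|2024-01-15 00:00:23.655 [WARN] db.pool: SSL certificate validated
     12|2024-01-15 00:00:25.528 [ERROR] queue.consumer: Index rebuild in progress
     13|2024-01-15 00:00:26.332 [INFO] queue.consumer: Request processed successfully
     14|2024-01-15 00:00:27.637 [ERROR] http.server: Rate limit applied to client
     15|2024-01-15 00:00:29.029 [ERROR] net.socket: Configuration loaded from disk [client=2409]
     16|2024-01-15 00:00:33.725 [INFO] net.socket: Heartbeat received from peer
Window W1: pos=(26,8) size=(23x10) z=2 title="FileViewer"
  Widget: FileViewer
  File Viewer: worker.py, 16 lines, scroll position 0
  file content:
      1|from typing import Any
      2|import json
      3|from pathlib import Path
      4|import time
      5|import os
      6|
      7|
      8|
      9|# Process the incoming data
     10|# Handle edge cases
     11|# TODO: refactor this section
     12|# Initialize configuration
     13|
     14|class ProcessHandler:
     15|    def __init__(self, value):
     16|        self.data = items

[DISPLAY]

                                     
                                     
                                     
                                     
                                     
  ┏━━━━━━━━━━━━┏━━━━━━━━━━━━━━━━━━━━━
  ┃ FileViewer ┃ FileViewer          
  ┠────────────┠─────────────────────
  ┃2024-01-15 0┃from typing import A▲
  ┃2024-01-15 0┃import json         █
  ┃2024-01-15 0┃from pathlib import ░
  ┃2024-01-15 0┃import time         ░
  ┃2024-01-15 0┃import os           ░
  ┃2024-01-15 0┃                    ▼
  ┃2024-01-15 0┗━━━━━━━━━━━━━━━━━━━━━
  ┗━━━━━━━━━━━━━━━━━━━━━━━━━━━━━━━━━┛
                                     
                                     


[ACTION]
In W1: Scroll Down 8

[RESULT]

                                     
                                     
                                     
                                     
                                     
  ┏━━━━━━━━━━━━┏━━━━━━━━━━━━━━━━━━━━━
  ┃ FileViewer ┃ FileViewer          
  ┠────────────┠─────────────────────
  ┃2024-01-15 0┃# Process the incomi▲
  ┃2024-01-15 0┃# Handle edge cases ░
  ┃2024-01-15 0┃# TODO: refactor thi░
  ┃2024-01-15 0┃# Initialize configu░
  ┃2024-01-15 0┃                    █
  ┃2024-01-15 0┃class ProcessHandler▼
  ┃2024-01-15 0┗━━━━━━━━━━━━━━━━━━━━━
  ┗━━━━━━━━━━━━━━━━━━━━━━━━━━━━━━━━━┛
                                     
                                     


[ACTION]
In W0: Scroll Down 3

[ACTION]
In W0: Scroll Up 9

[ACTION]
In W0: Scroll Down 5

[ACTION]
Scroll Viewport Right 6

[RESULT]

                                     
                                     
                                     
                                     
                                     
━━━━━━━━━━┏━━━━━━━━━━━━━━━━━━━━━┓    
ileViewer ┃ FileViewer          ┃    
──────────┠─────────────────────┨    
24-01-15 0┃# Process the incomi▲┃    
24-01-15 0┃# Handle edge cases ░┃    
24-01-15 0┃# TODO: refactor thi░┃    
24-01-15 0┃# Initialize configu░┃    
24-01-15 0┃                    █┃    
24-01-15 0┃class ProcessHandler▼┃    
24-01-15 0┗━━━━━━━━━━━━━━━━━━━━━┛    
━━━━━━━━━━━━━━━━━━━━━━━━━━━━━━━┛     
                                     
                                     


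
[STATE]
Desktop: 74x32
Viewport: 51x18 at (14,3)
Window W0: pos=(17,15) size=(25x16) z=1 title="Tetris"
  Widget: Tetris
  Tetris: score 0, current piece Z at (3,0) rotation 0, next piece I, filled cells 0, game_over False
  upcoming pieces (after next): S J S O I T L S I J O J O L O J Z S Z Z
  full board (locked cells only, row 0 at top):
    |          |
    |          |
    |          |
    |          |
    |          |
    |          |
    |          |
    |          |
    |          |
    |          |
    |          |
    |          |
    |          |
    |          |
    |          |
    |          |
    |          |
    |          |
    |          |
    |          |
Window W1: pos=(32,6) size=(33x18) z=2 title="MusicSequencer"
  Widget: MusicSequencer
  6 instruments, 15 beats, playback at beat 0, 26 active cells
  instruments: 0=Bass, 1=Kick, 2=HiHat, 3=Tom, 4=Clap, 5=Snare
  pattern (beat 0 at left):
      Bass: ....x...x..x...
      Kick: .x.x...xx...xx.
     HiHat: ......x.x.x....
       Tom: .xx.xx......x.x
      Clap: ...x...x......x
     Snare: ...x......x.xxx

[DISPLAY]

                                                   
                                                   
                                                   
                  ┏━━━━━━━━━━━━━━━━━━━━━━━━━━━━━━━┓
                  ┃ MusicSequencer                ┃
                  ┠───────────────────────────────┨
                  ┃      ▼12345678901234          ┃
                  ┃  Bass····█···█··█···          ┃
                  ┃  Kick·█·█···██···██·          ┃
                  ┃ HiHat······█·█·█····          ┃
                  ┃   Tom·██·██······█·█          ┃
                  ┃  Clap···█···█······█          ┃
   ┏━━━━━━━━━━━━━━┃ Snare···█······█·███          ┃
   ┃ Tetris       ┃                               ┃
   ┠──────────────┃                               ┃
   ┃          │Nex┃                               ┃
   ┃          │███┃                               ┃
   ┃          │   ┃                               ┃


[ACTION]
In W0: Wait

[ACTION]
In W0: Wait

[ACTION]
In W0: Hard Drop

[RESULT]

                                                   
                                                   
                                                   
                  ┏━━━━━━━━━━━━━━━━━━━━━━━━━━━━━━━┓
                  ┃ MusicSequencer                ┃
                  ┠───────────────────────────────┨
                  ┃      ▼12345678901234          ┃
                  ┃  Bass····█···█··█···          ┃
                  ┃  Kick·█·█···██···██·          ┃
                  ┃ HiHat······█·█·█····          ┃
                  ┃   Tom·██·██······█·█          ┃
                  ┃  Clap···█···█······█          ┃
   ┏━━━━━━━━━━━━━━┃ Snare···█······█·███          ┃
   ┃ Tetris       ┃                               ┃
   ┠──────────────┃                               ┃
   ┃          │Nex┃                               ┃
   ┃          │ ░░┃                               ┃
   ┃          │░░ ┃                               ┃


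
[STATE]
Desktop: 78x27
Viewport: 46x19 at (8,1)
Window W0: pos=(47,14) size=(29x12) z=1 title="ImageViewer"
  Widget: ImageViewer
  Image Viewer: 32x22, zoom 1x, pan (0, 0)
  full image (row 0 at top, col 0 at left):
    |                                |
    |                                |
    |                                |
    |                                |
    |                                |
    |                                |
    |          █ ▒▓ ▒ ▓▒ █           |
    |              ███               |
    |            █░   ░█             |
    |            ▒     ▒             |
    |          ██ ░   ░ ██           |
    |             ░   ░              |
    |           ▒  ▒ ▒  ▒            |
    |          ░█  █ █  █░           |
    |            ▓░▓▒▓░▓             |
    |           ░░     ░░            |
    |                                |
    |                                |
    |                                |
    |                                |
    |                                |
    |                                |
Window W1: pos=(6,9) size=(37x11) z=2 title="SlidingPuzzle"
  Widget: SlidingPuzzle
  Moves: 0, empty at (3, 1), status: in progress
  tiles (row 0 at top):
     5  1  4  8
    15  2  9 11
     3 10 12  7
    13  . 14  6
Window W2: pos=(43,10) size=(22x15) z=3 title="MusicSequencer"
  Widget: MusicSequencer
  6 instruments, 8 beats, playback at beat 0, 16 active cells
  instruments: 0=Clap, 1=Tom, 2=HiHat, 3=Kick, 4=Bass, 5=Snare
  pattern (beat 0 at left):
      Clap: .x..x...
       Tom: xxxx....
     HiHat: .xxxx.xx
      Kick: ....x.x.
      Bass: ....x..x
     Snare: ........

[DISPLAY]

                                              
                                              
                                              
                                              
                                              
                                              
                                              
                                              
━━━━━━━━━━━━━━━━━━━━━━━━━━━━━━━━━━┓           
SlidingPuzzle                     ┃┏━━━━━━━━━━
──────────────────────────────────┨┃ MusicSequ
────┬────┬────┬────┐              ┃┠──────────
  5 │  1 │  4 │  8 │              ┃┃      ▼123
────┼────┼────┼────┤              ┃┃  Clap·█··
 15 │  2 │  9 │ 11 │              ┃┃   Tom████
────┼────┼────┼────┤              ┃┃ HiHat·███
  3 │ 10 │ 12 │  7 │              ┃┃  Kick····
────┼────┼────┼────┤              ┃┃  Bass····
━━━━━━━━━━━━━━━━━━━━━━━━━━━━━━━━━━┛┃ Snare····


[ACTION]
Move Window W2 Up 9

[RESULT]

                                   ┏━━━━━━━━━━
                                   ┃ MusicSequ
                                   ┠──────────
                                   ┃      ▼123
                                   ┃  Clap·█··
                                   ┃   Tom████
                                   ┃ HiHat·███
                                   ┃  Kick····
━━━━━━━━━━━━━━━━━━━━━━━━━━━━━━━━━━┓┃  Bass····
SlidingPuzzle                     ┃┃ Snare····
──────────────────────────────────┨┃          
────┬────┬────┬────┐              ┃┃          
  5 │  1 │  4 │  8 │              ┃┃          
────┼────┼────┼────┤              ┃┃          
 15 │  2 │  9 │ 11 │              ┃┗━━━━━━━━━━
────┼────┼────┼────┤              ┃    ┠──────
  3 │ 10 │ 12 │  7 │              ┃    ┃      
────┼────┼────┼────┤              ┃    ┃      
━━━━━━━━━━━━━━━━━━━━━━━━━━━━━━━━━━┛    ┃      


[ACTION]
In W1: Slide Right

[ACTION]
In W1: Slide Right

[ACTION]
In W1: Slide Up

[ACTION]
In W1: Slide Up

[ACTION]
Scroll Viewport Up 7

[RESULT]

                                              
                                   ┏━━━━━━━━━━
                                   ┃ MusicSequ
                                   ┠──────────
                                   ┃      ▼123
                                   ┃  Clap·█··
                                   ┃   Tom████
                                   ┃ HiHat·███
                                   ┃  Kick····
━━━━━━━━━━━━━━━━━━━━━━━━━━━━━━━━━━┓┃  Bass····
SlidingPuzzle                     ┃┃ Snare····
──────────────────────────────────┨┃          
────┬────┬────┬────┐              ┃┃          
  5 │  1 │  4 │  8 │              ┃┃          
────┼────┼────┼────┤              ┃┃          
 15 │  2 │  9 │ 11 │              ┃┗━━━━━━━━━━
────┼────┼────┼────┤              ┃    ┠──────
  3 │ 10 │ 12 │  7 │              ┃    ┃      
────┼────┼────┼────┤              ┃    ┃      


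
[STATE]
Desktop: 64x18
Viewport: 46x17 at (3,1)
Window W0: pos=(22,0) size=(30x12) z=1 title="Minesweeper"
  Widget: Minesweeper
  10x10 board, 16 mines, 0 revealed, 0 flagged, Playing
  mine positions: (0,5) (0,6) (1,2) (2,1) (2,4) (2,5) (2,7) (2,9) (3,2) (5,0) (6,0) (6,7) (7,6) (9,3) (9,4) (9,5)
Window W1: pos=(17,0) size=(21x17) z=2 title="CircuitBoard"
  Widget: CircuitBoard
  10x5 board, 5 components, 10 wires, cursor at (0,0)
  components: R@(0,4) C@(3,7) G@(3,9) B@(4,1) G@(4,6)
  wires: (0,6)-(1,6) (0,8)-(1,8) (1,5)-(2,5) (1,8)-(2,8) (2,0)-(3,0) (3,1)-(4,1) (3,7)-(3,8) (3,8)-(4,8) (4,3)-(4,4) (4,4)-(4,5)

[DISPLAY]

              ┃ CircuitBoard      ┃           
              ┠───────────────────┨───────────
              ┃   0 1 2 3 4 5 6 7 ┃           
              ┃0  [.]             ┃           
              ┃                   ┃           
              ┃1                  ┃           
              ┃                   ┃           
              ┃2   ·              ┃           
              ┃    │              ┃           
              ┃3   ·   ·          ┃           
              ┃        │          ┃━━━━━━━━━━━
              ┃4       B       · ─┃           
              ┃Cursor: (0,0)      ┃           
              ┃                   ┃           
              ┃                   ┃           
              ┗━━━━━━━━━━━━━━━━━━━┛           
                                              


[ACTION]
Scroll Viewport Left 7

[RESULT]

                 ┃ CircuitBoard      ┃        
                 ┠───────────────────┨────────
                 ┃   0 1 2 3 4 5 6 7 ┃        
                 ┃0  [.]             ┃        
                 ┃                   ┃        
                 ┃1                  ┃        
                 ┃                   ┃        
                 ┃2   ·              ┃        
                 ┃    │              ┃        
                 ┃3   ·   ·          ┃        
                 ┃        │          ┃━━━━━━━━
                 ┃4       B       · ─┃        
                 ┃Cursor: (0,0)      ┃        
                 ┃                   ┃        
                 ┃                   ┃        
                 ┗━━━━━━━━━━━━━━━━━━━┛        
                                              


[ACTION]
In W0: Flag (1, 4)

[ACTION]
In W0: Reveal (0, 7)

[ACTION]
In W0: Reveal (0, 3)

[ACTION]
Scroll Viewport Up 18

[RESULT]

                 ┏━━━━━━━━━━━━━━━━━━━┓━━━━━━━━
                 ┃ CircuitBoard      ┃        
                 ┠───────────────────┨────────
                 ┃   0 1 2 3 4 5 6 7 ┃        
                 ┃0  [.]             ┃        
                 ┃                   ┃        
                 ┃1                  ┃        
                 ┃                   ┃        
                 ┃2   ·              ┃        
                 ┃    │              ┃        
                 ┃3   ·   ·          ┃        
                 ┃        │          ┃━━━━━━━━
                 ┃4       B       · ─┃        
                 ┃Cursor: (0,0)      ┃        
                 ┃                   ┃        
                 ┃                   ┃        
                 ┗━━━━━━━━━━━━━━━━━━━┛        


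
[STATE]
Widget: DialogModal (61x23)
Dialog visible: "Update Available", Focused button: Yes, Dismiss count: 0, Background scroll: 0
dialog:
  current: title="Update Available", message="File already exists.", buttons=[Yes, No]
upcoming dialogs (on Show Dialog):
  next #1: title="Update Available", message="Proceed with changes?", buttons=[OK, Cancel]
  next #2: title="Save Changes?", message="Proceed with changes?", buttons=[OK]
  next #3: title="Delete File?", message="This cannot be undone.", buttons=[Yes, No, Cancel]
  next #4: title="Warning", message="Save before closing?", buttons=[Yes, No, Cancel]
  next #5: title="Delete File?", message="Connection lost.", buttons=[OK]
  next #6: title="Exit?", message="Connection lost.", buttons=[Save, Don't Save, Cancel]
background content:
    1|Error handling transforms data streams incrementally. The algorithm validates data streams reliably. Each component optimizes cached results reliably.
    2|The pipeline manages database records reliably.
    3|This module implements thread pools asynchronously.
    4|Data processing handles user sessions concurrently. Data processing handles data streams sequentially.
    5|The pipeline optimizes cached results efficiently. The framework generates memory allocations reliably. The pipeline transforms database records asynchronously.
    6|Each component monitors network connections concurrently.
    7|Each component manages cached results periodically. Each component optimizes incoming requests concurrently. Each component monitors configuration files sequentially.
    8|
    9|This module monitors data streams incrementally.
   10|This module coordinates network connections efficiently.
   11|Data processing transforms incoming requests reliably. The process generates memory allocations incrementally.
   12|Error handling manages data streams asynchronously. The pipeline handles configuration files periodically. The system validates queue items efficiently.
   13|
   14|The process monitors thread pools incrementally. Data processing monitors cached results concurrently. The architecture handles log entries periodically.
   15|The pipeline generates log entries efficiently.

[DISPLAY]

Error handling transforms data streams incrementally. The alg
The pipeline manages database records reliably.              
This module implements thread pools asynchronously.          
Data processing handles user sessions concurrently. Data proc
The pipeline optimizes cached results efficiently. The framew
Each component monitors network connections concurrently.    
Each component manages cached results periodically. Each comp
                                                             
This module monitors data streams incrementally.             
This module coordi┌──────────────────────┐s efficiently.     
Data processing tr│   Update Available   │ts reliably. The pr
Error handling man│ File already exists. │ronously. The pipel
                  │      [Yes]  No       │                   
The process monito└──────────────────────┘tally. Data process
The pipeline generates log entries efficiently.              
                                                             
                                                             
                                                             
                                                             
                                                             
                                                             
                                                             
                                                             


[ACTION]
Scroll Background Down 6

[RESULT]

Each component manages cached results periodically. Each comp
                                                             
This module monitors data streams incrementally.             
This module coordinates network connections efficiently.     
Data processing transforms incoming requests reliably. The pr
Error handling manages data streams asynchronously. The pipel
                                                             
The process monitors thread pools incrementally. Data process
The pipeline generates log entries efficiently.              
                  ┌──────────────────────┐                   
                  │   Update Available   │                   
                  │ File already exists. │                   
                  │      [Yes]  No       │                   
                  └──────────────────────┘                   
                                                             
                                                             
                                                             
                                                             
                                                             
                                                             
                                                             
                                                             
                                                             


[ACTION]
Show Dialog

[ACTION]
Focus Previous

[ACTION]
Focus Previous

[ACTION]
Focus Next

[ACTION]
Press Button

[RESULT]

Each component manages cached results periodically. Each comp
                                                             
This module monitors data streams incrementally.             
This module coordinates network connections efficiently.     
Data processing transforms incoming requests reliably. The pr
Error handling manages data streams asynchronously. The pipel
                                                             
The process monitors thread pools incrementally. Data process
The pipeline generates log entries efficiently.              
                                                             
                                                             
                                                             
                                                             
                                                             
                                                             
                                                             
                                                             
                                                             
                                                             
                                                             
                                                             
                                                             
                                                             


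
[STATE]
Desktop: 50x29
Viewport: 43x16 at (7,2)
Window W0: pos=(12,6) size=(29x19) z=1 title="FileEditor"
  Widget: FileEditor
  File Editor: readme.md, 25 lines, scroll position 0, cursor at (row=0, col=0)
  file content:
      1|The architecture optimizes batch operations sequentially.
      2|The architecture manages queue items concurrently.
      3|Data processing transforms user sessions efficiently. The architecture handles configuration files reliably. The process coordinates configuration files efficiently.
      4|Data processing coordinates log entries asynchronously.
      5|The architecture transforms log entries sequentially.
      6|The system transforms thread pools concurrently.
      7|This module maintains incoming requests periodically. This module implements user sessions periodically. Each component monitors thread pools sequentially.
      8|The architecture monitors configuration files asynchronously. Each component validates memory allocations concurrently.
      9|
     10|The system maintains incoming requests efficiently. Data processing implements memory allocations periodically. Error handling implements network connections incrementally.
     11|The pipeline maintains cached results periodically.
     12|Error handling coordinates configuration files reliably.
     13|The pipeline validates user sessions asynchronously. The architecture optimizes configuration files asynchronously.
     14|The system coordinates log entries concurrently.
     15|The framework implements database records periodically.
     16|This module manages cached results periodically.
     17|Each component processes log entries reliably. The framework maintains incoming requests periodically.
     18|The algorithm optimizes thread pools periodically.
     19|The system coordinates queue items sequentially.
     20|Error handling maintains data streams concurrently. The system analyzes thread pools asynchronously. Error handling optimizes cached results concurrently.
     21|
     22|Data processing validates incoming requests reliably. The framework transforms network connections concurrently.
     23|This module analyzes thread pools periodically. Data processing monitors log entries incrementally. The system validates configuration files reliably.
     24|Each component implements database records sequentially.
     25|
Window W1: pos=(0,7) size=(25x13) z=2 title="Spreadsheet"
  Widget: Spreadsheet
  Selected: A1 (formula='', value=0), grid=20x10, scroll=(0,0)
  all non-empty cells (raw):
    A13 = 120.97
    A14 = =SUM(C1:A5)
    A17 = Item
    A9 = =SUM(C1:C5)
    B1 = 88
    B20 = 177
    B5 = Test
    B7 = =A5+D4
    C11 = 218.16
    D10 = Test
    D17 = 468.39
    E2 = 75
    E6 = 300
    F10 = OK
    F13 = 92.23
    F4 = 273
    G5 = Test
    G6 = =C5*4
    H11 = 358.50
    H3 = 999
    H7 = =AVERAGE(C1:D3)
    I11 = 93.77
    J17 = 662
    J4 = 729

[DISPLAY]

                                           
                                           
                                           
                                           
     ┏━━━━━━━━━━━━━━━━━━━━━━━━━━━┓         
━━━━━━━━━━━━━━━━━┓               ┃         
dsheet           ┃───────────────┨         
─────────────────┨ture optimizes▲┃         
                 ┃ture manages q█┃         
 A       B       ┃ing transforms░┃         
-----------------┃ing coordinate░┃         
   [0]      88   ┃ture transform░┃         
     0       0   ┃ransforms thre░┃         
     0       0   ┃maintains inco░┃         
     0       0   ┃ture monitors ░┃         
     0Test       ┃              ░┃         


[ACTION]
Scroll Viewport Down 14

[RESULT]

   [0]      88   ┃ture transform░┃         
     0       0   ┃ransforms thre░┃         
     0       0   ┃maintains inco░┃         
     0       0   ┃ture monitors ░┃         
     0Test       ┃              ░┃         
     0       0   ┃aintains incom░┃         
━━━━━━━━━━━━━━━━━┛ maintains cac░┃         
     ┃Error handling coordinates░┃         
     ┃The pipeline validates use░┃         
     ┃The system coordinates log░┃         
     ┃The framework implements d▼┃         
     ┗━━━━━━━━━━━━━━━━━━━━━━━━━━━┛         
                                           
                                           
                                           
                                           


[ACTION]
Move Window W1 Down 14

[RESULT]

     ┃The architecture transform░┃         
     ┃The system transforms thre░┃         
     ┃This module maintains inco░┃         
━━━━━━━━━━━━━━━━━┓ture monitors ░┃         
dsheet           ┃              ░┃         
─────────────────┨aintains incom░┃         
                 ┃ maintains cac░┃         
 A       B       ┃ng coordinates░┃         
-----------------┃ validates use░┃         
   [0]      88   ┃oordinates log░┃         
     0       0   ┃k implements d▼┃         
     0       0   ┃━━━━━━━━━━━━━━━┛         
     0       0   ┃                         
     0Test       ┃                         
     0       0   ┃                         
━━━━━━━━━━━━━━━━━┛                         


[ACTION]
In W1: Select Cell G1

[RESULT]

     ┃The architecture transform░┃         
     ┃The system transforms thre░┃         
     ┃This module maintains inco░┃         
━━━━━━━━━━━━━━━━━┓ture monitors ░┃         
dsheet           ┃              ░┃         
─────────────────┨aintains incom░┃         
                 ┃ maintains cac░┃         
 A       B       ┃ng coordinates░┃         
-----------------┃ validates use░┃         
     0      88   ┃oordinates log░┃         
     0       0   ┃k implements d▼┃         
     0       0   ┃━━━━━━━━━━━━━━━┛         
     0       0   ┃                         
     0Test       ┃                         
     0       0   ┃                         
━━━━━━━━━━━━━━━━━┛                         


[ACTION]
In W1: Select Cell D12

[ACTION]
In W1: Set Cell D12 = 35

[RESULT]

     ┃The architecture transform░┃         
     ┃The system transforms thre░┃         
     ┃This module maintains inco░┃         
━━━━━━━━━━━━━━━━━┓ture monitors ░┃         
dsheet           ┃              ░┃         
─────────────────┨aintains incom░┃         
5                ┃ maintains cac░┃         
 A       B       ┃ng coordinates░┃         
-----------------┃ validates use░┃         
     0      88   ┃oordinates log░┃         
     0       0   ┃k implements d▼┃         
     0       0   ┃━━━━━━━━━━━━━━━┛         
     0       0   ┃                         
     0Test       ┃                         
     0       0   ┃                         
━━━━━━━━━━━━━━━━━┛                         


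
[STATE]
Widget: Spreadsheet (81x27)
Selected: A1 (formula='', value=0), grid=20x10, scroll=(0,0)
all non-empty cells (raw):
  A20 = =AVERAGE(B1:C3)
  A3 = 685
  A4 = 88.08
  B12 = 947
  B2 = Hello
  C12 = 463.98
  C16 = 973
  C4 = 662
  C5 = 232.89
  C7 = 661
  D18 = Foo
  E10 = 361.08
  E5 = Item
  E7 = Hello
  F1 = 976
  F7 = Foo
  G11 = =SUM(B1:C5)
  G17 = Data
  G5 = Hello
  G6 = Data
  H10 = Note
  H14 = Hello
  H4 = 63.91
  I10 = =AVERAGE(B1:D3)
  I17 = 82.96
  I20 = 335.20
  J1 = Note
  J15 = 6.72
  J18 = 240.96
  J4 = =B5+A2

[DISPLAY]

A1:                                                                              
       A       B       C       D       E       F       G       H       I       J 
---------------------------------------------------------------------------------
  1      [0]       0       0       0       0     976       0       0       0Note 
  2        0Hello          0       0       0       0       0       0       0     
  3      685       0       0       0       0       0       0       0       0     
  4    88.08       0     662       0       0       0       0   63.91       0     
  5        0       0  232.89       0Item           0Hello          0       0     
  6        0       0       0       0       0       0Data           0       0     
  7        0       0     661       0Hello   Foo            0       0       0     
  8        0       0       0       0       0       0       0       0       0     
  9        0       0       0       0       0       0       0       0       0     
 10        0       0       0       0  361.08       0       0Note           0     
 11        0       0       0       0       0       0  894.89       0       0     
 12        0     947  463.98       0       0       0       0       0       0     
 13        0       0       0       0       0       0       0       0       0     
 14        0       0       0       0       0       0       0Hello          0     
 15        0       0       0       0       0       0       0       0       0    6
 16        0       0     973       0       0       0       0       0       0     
 17        0       0       0       0       0       0Data           0   82.96     
 18        0       0       0Foo            0       0       0       0       0  240
 19        0       0       0       0       0       0       0       0       0     
 20        0       0       0       0       0       0       0       0  335.20     
                                                                                 
                                                                                 
                                                                                 
                                                                                 


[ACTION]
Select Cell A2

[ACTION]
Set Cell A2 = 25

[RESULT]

A2: 25                                                                           
       A       B       C       D       E       F       G       H       I       J 
---------------------------------------------------------------------------------
  1        0       0       0       0       0     976       0       0       0Note 
  2     [25]Hello          0       0       0       0       0       0       0     
  3      685       0       0       0       0       0       0       0       0     
  4    88.08       0     662       0       0       0       0   63.91       0     
  5        0       0  232.89       0Item           0Hello          0       0     
  6        0       0       0       0       0       0Data           0       0     
  7        0       0     661       0Hello   Foo            0       0       0     
  8        0       0       0       0       0       0       0       0       0     
  9        0       0       0       0       0       0       0       0       0     
 10        0       0       0       0  361.08       0       0Note           0     
 11        0       0       0       0       0       0  894.89       0       0     
 12        0     947  463.98       0       0       0       0       0       0     
 13        0       0       0       0       0       0       0       0       0     
 14        0       0       0       0       0       0       0Hello          0     
 15        0       0       0       0       0       0       0       0       0    6
 16        0       0     973       0       0       0       0       0       0     
 17        0       0       0       0       0       0Data           0   82.96     
 18        0       0       0Foo            0       0       0       0       0  240
 19        0       0       0       0       0       0       0       0       0     
 20        0       0       0       0       0       0       0       0  335.20     
                                                                                 
                                                                                 
                                                                                 
                                                                                 


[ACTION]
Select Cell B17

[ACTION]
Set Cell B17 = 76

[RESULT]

B17: 76                                                                          
       A       B       C       D       E       F       G       H       I       J 
---------------------------------------------------------------------------------
  1        0       0       0       0       0     976       0       0       0Note 
  2       25Hello          0       0       0       0       0       0       0     
  3      685       0       0       0       0       0       0       0       0     
  4    88.08       0     662       0       0       0       0   63.91       0     
  5        0       0  232.89       0Item           0Hello          0       0     
  6        0       0       0       0       0       0Data           0       0     
  7        0       0     661       0Hello   Foo            0       0       0     
  8        0       0       0       0       0       0       0       0       0     
  9        0       0       0       0       0       0       0       0       0     
 10        0       0       0       0  361.08       0       0Note           0     
 11        0       0       0       0       0       0  894.89       0       0     
 12        0     947  463.98       0       0       0       0       0       0     
 13        0       0       0       0       0       0       0       0       0     
 14        0       0       0       0       0       0       0Hello          0     
 15        0       0       0       0       0       0       0       0       0    6
 16        0       0     973       0       0       0       0       0       0     
 17        0    [76]       0       0       0       0Data           0   82.96     
 18        0       0       0Foo            0       0       0       0       0  240
 19        0       0       0       0       0       0       0       0       0     
 20        0       0       0       0       0       0       0       0  335.20     
                                                                                 
                                                                                 
                                                                                 
                                                                                 
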